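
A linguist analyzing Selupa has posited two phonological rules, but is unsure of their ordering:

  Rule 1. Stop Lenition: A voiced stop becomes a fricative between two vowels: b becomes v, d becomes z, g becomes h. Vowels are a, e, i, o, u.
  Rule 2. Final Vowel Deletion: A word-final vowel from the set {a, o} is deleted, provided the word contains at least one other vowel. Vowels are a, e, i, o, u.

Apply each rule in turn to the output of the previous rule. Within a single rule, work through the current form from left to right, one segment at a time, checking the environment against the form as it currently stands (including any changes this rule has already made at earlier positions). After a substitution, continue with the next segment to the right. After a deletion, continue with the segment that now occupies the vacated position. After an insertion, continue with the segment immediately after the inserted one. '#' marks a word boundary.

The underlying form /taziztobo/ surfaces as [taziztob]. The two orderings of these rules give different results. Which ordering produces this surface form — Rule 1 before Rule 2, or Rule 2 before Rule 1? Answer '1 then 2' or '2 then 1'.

2 then 1

Order 1 then 2:
  1 Stop Lenition: [taziztobo] → [taziztovo]
  2 Final Vowel Deletion: [taziztovo] → [taziztov]
  result: [taziztov]
Order 2 then 1:
  2 Final Vowel Deletion: [taziztobo] → [taziztob]
  1 Stop Lenition: no change — [taziztob]
  result: [taziztob]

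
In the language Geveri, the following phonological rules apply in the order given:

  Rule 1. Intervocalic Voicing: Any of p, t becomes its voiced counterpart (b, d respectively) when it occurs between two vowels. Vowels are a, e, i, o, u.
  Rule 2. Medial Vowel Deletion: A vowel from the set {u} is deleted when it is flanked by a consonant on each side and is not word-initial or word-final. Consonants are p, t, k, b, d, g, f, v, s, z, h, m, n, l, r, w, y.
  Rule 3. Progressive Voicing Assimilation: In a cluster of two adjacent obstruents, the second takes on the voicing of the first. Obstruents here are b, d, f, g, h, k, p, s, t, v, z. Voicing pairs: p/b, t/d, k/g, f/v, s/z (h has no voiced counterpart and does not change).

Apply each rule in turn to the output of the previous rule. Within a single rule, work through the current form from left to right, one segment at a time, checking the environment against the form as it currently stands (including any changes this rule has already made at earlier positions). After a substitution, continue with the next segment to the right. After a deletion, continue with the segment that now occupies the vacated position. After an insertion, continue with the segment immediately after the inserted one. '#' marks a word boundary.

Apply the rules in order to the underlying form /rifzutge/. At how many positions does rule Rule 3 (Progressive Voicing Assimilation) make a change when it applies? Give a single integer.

2

Rule 1 Intervocalic Voicing: no change — [rifzutge]
Rule 2 Medial Vowel Deletion: [rifzutge] → [rifztge]
Rule 3 Progressive Voicing Assimilation: [rifztge] → [rifstke]
Rule Rule 3 changed 2 position(s).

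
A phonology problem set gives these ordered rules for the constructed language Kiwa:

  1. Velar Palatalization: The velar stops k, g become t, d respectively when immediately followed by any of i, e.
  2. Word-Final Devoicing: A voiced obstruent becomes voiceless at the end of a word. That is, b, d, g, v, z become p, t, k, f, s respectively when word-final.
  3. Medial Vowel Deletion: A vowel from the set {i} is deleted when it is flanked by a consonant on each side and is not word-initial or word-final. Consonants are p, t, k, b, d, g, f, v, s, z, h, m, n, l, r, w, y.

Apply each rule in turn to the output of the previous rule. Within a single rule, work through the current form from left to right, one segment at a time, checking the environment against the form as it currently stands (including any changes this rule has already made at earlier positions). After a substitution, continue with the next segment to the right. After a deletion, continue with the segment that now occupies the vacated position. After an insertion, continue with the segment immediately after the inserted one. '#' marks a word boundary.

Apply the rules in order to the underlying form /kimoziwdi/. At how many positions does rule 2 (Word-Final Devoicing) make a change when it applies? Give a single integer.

0

1 Velar Palatalization: [kimoziwdi] → [timoziwdi]
2 Word-Final Devoicing: no change — [timoziwdi]
3 Medial Vowel Deletion: [timoziwdi] → [tmozwdi]
Rule 2 changed 0 position(s).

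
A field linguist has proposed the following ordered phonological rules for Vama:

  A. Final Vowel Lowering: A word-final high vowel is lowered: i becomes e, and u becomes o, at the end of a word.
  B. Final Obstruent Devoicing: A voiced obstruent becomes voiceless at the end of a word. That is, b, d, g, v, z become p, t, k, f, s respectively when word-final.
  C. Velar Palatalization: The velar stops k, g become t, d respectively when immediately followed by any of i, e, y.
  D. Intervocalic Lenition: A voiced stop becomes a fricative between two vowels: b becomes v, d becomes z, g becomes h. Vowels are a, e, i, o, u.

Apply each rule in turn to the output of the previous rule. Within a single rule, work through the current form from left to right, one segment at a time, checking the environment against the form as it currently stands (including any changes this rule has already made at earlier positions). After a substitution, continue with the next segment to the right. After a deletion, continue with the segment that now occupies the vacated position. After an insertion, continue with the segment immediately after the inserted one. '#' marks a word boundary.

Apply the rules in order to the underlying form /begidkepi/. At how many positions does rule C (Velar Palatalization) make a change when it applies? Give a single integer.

A Final Vowel Lowering: [begidkepi] → [begidkepe]
B Final Obstruent Devoicing: no change — [begidkepe]
C Velar Palatalization: [begidkepe] → [bedidtepe]
D Intervocalic Lenition: [bedidtepe] → [bezidtepe]
Rule C changed 2 position(s).

2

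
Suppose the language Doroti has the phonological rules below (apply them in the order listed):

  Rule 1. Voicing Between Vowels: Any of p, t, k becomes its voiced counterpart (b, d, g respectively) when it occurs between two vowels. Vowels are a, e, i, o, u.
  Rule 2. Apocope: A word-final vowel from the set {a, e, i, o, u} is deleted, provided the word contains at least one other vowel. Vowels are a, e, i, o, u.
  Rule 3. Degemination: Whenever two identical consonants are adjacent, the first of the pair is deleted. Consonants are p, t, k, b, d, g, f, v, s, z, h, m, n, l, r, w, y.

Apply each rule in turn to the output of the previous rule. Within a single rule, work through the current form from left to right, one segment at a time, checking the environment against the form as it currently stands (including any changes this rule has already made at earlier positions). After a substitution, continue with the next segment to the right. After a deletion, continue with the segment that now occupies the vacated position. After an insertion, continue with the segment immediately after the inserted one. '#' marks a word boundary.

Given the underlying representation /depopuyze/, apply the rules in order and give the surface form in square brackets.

Rule 1 Voicing Between Vowels: [depopuyze] → [debobuyze]
Rule 2 Apocope: [debobuyze] → [debobuyz]
Rule 3 Degemination: no change — [debobuyz]

[debobuyz]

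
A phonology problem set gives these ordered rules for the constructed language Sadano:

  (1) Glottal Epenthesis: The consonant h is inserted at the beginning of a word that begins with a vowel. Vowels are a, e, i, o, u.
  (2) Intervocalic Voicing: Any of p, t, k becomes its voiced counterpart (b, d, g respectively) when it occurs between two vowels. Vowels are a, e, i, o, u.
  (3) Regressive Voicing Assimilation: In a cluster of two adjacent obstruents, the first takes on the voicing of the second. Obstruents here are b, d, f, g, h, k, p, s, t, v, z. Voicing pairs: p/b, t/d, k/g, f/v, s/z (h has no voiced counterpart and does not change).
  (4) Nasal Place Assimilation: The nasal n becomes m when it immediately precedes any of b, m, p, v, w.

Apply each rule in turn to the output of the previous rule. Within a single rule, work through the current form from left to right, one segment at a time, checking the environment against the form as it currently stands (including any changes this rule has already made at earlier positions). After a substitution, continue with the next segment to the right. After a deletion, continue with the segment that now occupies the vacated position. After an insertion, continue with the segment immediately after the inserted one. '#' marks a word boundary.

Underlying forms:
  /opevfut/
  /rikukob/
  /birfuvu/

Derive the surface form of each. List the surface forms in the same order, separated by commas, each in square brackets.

/opevfut/:
  (1) Glottal Epenthesis: [opevfut] → [hopevfut]
  (2) Intervocalic Voicing: [hopevfut] → [hobevfut]
  (3) Regressive Voicing Assimilation: [hobevfut] → [hobeffut]
  (4) Nasal Place Assimilation: no change — [hobeffut]
/rikukob/:
  (1) Glottal Epenthesis: no change — [rikukob]
  (2) Intervocalic Voicing: [rikukob] → [rigugob]
  (3) Regressive Voicing Assimilation: no change — [rigugob]
  (4) Nasal Place Assimilation: no change — [rigugob]
/birfuvu/:
  (1) Glottal Epenthesis: no change — [birfuvu]
  (2) Intervocalic Voicing: no change — [birfuvu]
  (3) Regressive Voicing Assimilation: no change — [birfuvu]
  (4) Nasal Place Assimilation: no change — [birfuvu]

[hobeffut], [rigugob], [birfuvu]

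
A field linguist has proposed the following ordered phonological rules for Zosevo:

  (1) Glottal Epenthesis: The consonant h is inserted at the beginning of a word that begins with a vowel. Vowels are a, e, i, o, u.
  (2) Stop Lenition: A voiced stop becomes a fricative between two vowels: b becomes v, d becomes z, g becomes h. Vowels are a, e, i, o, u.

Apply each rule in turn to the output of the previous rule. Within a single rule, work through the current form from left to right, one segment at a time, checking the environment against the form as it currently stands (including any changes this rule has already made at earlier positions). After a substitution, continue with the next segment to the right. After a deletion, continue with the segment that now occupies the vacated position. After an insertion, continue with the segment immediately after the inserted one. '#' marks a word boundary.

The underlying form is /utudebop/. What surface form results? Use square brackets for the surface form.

(1) Glottal Epenthesis: [utudebop] → [hutudebop]
(2) Stop Lenition: [hutudebop] → [hutuzevop]

[hutuzevop]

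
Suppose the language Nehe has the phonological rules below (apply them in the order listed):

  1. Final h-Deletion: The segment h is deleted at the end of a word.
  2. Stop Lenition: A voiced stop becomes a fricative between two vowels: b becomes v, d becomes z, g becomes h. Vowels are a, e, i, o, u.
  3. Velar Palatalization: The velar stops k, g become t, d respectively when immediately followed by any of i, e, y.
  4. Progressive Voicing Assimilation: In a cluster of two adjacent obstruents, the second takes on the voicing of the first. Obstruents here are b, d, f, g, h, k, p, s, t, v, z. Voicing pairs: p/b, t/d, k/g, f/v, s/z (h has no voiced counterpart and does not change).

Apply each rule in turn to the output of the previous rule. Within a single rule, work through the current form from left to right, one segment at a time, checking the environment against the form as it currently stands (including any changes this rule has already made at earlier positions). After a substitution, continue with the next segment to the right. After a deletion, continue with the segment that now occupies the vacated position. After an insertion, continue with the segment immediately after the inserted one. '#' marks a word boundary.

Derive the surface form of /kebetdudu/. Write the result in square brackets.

1 Final h-Deletion: no change — [kebetdudu]
2 Stop Lenition: [kebetdudu] → [kevetduzu]
3 Velar Palatalization: [kevetduzu] → [tevetduzu]
4 Progressive Voicing Assimilation: [tevetduzu] → [tevettuzu]

[tevettuzu]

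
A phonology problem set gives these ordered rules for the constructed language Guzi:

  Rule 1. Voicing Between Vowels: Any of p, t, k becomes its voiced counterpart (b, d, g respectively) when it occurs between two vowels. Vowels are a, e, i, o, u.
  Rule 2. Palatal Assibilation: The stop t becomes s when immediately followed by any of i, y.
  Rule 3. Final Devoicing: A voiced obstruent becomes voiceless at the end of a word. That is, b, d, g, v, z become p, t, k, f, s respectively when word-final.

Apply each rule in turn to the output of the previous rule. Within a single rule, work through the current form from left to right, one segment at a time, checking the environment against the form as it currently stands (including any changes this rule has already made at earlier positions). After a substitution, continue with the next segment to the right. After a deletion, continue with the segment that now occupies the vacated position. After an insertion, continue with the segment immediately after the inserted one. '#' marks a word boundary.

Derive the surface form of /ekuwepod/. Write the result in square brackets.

Rule 1 Voicing Between Vowels: [ekuwepod] → [eguwebod]
Rule 2 Palatal Assibilation: no change — [eguwebod]
Rule 3 Final Devoicing: [eguwebod] → [eguwebot]

[eguwebot]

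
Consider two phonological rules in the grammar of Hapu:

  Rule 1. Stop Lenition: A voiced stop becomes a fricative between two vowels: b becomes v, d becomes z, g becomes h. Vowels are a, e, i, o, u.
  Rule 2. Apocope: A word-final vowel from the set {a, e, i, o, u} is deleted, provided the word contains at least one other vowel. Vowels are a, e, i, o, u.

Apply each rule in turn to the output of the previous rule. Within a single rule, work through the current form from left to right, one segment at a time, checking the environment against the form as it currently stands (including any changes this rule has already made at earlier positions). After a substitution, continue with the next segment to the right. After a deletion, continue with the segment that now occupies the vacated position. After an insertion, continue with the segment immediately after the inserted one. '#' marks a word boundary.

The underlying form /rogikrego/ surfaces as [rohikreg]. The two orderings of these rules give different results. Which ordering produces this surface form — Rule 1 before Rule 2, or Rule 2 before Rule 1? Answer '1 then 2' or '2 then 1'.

Order 1 then 2:
  1 Stop Lenition: [rogikrego] → [rohikreho]
  2 Apocope: [rohikreho] → [rohikreh]
  result: [rohikreh]
Order 2 then 1:
  2 Apocope: [rogikrego] → [rogikreg]
  1 Stop Lenition: [rogikreg] → [rohikreg]
  result: [rohikreg]

2 then 1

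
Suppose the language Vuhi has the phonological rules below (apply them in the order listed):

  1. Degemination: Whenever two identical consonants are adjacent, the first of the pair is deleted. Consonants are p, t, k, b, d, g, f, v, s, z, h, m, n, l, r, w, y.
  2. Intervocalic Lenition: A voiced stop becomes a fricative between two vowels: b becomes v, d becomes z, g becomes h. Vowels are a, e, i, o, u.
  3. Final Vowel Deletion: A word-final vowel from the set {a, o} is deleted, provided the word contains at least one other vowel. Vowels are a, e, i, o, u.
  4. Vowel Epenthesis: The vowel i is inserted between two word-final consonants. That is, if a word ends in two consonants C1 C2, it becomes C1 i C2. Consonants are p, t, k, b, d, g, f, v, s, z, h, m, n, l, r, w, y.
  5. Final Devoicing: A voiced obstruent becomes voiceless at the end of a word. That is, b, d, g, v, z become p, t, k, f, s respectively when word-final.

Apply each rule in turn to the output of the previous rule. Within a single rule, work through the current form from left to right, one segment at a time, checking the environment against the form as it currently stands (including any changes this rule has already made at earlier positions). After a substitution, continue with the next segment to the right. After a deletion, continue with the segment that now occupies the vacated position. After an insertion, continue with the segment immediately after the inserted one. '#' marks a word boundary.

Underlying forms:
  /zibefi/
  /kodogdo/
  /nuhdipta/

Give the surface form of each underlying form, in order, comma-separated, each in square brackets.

[zivefi], [kozogit], [nuhdipit]

/zibefi/:
  1 Degemination: no change — [zibefi]
  2 Intervocalic Lenition: [zibefi] → [zivefi]
  3 Final Vowel Deletion: no change — [zivefi]
  4 Vowel Epenthesis: no change — [zivefi]
  5 Final Devoicing: no change — [zivefi]
/kodogdo/:
  1 Degemination: no change — [kodogdo]
  2 Intervocalic Lenition: [kodogdo] → [kozogdo]
  3 Final Vowel Deletion: [kozogdo] → [kozogd]
  4 Vowel Epenthesis: [kozogd] → [kozogid]
  5 Final Devoicing: [kozogid] → [kozogit]
/nuhdipta/:
  1 Degemination: no change — [nuhdipta]
  2 Intervocalic Lenition: no change — [nuhdipta]
  3 Final Vowel Deletion: [nuhdipta] → [nuhdipt]
  4 Vowel Epenthesis: [nuhdipt] → [nuhdipit]
  5 Final Devoicing: no change — [nuhdipit]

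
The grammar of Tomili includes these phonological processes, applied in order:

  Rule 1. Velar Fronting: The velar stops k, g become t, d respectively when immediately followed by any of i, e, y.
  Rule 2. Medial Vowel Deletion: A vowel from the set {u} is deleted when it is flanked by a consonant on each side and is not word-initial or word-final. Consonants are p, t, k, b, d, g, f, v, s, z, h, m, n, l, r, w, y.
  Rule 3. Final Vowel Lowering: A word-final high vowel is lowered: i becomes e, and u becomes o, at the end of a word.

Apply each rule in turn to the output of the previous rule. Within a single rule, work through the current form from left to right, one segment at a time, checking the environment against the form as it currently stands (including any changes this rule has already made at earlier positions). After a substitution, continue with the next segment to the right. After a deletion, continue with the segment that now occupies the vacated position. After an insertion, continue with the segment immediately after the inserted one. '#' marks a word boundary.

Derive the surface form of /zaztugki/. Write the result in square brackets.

Rule 1 Velar Fronting: [zaztugki] → [zaztugti]
Rule 2 Medial Vowel Deletion: [zaztugti] → [zaztgti]
Rule 3 Final Vowel Lowering: [zaztgti] → [zaztgte]

[zaztgte]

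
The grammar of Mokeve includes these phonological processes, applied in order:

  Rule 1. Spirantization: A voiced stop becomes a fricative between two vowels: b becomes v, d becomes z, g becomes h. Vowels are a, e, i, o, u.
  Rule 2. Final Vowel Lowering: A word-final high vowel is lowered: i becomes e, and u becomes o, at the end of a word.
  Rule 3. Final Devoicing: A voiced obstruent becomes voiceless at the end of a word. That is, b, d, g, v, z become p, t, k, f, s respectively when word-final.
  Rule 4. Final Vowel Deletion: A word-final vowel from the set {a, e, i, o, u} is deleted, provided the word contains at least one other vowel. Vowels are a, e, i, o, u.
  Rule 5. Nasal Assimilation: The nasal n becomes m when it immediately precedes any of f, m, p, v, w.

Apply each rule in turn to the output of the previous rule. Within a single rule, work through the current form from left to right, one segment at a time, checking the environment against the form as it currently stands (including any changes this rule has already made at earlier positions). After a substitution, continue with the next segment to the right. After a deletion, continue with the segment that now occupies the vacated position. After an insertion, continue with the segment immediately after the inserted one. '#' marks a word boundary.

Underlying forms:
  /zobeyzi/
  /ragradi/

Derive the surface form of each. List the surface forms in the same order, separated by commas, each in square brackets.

[zoveyz], [ragraz]

/zobeyzi/:
  Rule 1 Spirantization: [zobeyzi] → [zoveyzi]
  Rule 2 Final Vowel Lowering: [zoveyzi] → [zoveyze]
  Rule 3 Final Devoicing: no change — [zoveyze]
  Rule 4 Final Vowel Deletion: [zoveyze] → [zoveyz]
  Rule 5 Nasal Assimilation: no change — [zoveyz]
/ragradi/:
  Rule 1 Spirantization: [ragradi] → [ragrazi]
  Rule 2 Final Vowel Lowering: [ragrazi] → [ragraze]
  Rule 3 Final Devoicing: no change — [ragraze]
  Rule 4 Final Vowel Deletion: [ragraze] → [ragraz]
  Rule 5 Nasal Assimilation: no change — [ragraz]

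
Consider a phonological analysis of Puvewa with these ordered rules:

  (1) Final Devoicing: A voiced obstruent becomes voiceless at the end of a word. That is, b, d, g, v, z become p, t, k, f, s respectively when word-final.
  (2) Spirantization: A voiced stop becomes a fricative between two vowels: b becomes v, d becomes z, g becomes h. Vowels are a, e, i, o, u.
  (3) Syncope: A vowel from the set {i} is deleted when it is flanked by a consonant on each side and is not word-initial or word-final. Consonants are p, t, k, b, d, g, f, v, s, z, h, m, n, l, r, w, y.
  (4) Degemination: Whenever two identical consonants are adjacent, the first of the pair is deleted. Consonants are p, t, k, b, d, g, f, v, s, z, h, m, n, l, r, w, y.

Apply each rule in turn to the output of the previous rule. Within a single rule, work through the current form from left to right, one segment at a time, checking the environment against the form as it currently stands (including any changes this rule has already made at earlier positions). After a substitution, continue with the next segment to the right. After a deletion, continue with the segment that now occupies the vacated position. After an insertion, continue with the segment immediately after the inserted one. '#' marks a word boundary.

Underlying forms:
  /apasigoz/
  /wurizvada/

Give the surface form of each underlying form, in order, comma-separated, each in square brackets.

[apashos], [wurzvaza]

/apasigoz/:
  (1) Final Devoicing: [apasigoz] → [apasigos]
  (2) Spirantization: [apasigos] → [apasihos]
  (3) Syncope: [apasihos] → [apashos]
  (4) Degemination: no change — [apashos]
/wurizvada/:
  (1) Final Devoicing: no change — [wurizvada]
  (2) Spirantization: [wurizvada] → [wurizvaza]
  (3) Syncope: [wurizvaza] → [wurzvaza]
  (4) Degemination: no change — [wurzvaza]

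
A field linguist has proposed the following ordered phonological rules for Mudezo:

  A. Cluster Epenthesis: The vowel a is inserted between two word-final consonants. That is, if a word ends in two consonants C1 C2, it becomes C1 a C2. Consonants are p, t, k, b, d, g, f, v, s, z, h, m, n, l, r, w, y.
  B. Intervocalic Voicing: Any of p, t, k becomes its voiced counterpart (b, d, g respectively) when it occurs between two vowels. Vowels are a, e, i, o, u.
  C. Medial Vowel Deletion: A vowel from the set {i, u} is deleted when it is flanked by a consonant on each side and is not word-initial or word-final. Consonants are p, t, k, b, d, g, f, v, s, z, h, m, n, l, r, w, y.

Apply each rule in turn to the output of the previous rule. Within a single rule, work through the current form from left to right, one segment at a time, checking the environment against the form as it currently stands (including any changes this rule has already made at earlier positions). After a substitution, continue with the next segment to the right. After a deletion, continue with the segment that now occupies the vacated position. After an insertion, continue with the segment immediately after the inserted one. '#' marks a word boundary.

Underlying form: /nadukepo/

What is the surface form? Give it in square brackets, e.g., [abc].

[nadgebo]

A Cluster Epenthesis: no change — [nadukepo]
B Intervocalic Voicing: [nadukepo] → [nadugebo]
C Medial Vowel Deletion: [nadugebo] → [nadgebo]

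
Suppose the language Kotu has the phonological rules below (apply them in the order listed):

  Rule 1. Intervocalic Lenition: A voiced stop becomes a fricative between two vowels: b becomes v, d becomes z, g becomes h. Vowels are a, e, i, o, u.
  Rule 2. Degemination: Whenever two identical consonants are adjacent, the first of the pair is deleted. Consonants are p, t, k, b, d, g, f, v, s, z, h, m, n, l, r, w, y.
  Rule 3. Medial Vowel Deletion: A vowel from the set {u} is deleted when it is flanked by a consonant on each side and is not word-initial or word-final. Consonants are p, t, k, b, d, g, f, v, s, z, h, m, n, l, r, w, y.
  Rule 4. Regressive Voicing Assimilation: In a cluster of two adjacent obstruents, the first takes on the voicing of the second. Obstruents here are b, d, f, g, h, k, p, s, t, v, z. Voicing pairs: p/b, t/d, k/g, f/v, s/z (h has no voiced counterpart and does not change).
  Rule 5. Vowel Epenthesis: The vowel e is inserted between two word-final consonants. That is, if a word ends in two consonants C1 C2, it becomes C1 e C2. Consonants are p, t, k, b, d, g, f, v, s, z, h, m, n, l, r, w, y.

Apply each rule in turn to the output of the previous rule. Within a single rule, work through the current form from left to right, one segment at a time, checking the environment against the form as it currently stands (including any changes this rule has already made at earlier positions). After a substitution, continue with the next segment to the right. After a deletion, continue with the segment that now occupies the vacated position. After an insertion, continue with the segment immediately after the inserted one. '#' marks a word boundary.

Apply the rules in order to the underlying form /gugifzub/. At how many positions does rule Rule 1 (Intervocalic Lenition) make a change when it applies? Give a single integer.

Rule 1 Intervocalic Lenition: [gugifzub] → [guhifzub]
Rule 2 Degemination: no change — [guhifzub]
Rule 3 Medial Vowel Deletion: [guhifzub] → [ghifzb]
Rule 4 Regressive Voicing Assimilation: [ghifzb] → [khivzb]
Rule 5 Vowel Epenthesis: [khivzb] → [khivzeb]
Rule Rule 1 changed 1 position(s).

1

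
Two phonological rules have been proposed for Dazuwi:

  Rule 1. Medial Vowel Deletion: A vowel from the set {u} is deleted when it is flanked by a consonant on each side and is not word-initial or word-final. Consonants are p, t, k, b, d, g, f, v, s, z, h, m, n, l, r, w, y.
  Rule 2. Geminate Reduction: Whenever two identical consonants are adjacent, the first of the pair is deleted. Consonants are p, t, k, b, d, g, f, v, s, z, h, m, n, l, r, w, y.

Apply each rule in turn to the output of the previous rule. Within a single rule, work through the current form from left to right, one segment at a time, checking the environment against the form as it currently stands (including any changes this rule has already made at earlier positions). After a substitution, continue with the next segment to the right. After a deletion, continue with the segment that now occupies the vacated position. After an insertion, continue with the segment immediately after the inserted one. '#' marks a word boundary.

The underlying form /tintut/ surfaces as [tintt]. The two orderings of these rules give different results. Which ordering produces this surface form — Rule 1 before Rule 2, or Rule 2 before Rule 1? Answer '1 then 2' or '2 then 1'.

Order 1 then 2:
  1 Medial Vowel Deletion: [tintut] → [tintt]
  2 Geminate Reduction: [tintt] → [tint]
  result: [tint]
Order 2 then 1:
  2 Geminate Reduction: no change — [tintut]
  1 Medial Vowel Deletion: [tintut] → [tintt]
  result: [tintt]

2 then 1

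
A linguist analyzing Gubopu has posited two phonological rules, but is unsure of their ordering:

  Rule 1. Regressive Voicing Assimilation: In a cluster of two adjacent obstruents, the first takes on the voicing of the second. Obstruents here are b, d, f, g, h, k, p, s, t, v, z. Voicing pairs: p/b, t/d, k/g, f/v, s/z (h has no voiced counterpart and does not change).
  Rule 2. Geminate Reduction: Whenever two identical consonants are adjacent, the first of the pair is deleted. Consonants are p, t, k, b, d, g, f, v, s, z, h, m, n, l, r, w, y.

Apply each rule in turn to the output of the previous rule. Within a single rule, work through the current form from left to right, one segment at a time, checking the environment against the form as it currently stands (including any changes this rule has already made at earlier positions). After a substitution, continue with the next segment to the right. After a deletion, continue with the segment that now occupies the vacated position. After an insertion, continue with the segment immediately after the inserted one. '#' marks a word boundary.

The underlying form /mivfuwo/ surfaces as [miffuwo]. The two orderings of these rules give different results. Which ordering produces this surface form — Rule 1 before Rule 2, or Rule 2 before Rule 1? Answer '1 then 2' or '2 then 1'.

2 then 1

Order 1 then 2:
  1 Regressive Voicing Assimilation: [mivfuwo] → [miffuwo]
  2 Geminate Reduction: [miffuwo] → [mifuwo]
  result: [mifuwo]
Order 2 then 1:
  2 Geminate Reduction: no change — [mivfuwo]
  1 Regressive Voicing Assimilation: [mivfuwo] → [miffuwo]
  result: [miffuwo]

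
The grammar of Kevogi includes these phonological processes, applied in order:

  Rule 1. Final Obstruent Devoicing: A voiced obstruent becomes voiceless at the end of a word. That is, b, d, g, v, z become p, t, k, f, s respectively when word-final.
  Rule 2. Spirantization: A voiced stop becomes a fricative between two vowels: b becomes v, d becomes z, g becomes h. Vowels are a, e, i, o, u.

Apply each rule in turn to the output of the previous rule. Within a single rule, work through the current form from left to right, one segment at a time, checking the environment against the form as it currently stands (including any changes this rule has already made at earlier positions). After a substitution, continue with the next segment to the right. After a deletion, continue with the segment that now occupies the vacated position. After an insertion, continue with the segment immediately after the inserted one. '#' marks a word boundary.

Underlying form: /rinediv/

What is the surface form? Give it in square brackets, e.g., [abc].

Rule 1 Final Obstruent Devoicing: [rinediv] → [rinedif]
Rule 2 Spirantization: [rinedif] → [rinezif]

[rinezif]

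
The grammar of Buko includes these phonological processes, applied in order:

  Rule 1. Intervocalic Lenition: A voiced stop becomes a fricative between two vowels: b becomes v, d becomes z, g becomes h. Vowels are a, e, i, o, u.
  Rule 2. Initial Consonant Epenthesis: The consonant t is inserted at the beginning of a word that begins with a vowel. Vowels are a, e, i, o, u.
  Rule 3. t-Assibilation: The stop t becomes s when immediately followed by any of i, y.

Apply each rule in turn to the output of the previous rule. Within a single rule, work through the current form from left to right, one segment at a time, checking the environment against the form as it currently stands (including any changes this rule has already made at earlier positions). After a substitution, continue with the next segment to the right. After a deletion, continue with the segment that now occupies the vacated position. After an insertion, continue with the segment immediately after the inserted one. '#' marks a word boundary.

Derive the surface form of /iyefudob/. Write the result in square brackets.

[siyefuzob]

Rule 1 Intervocalic Lenition: [iyefudob] → [iyefuzob]
Rule 2 Initial Consonant Epenthesis: [iyefuzob] → [tiyefuzob]
Rule 3 t-Assibilation: [tiyefuzob] → [siyefuzob]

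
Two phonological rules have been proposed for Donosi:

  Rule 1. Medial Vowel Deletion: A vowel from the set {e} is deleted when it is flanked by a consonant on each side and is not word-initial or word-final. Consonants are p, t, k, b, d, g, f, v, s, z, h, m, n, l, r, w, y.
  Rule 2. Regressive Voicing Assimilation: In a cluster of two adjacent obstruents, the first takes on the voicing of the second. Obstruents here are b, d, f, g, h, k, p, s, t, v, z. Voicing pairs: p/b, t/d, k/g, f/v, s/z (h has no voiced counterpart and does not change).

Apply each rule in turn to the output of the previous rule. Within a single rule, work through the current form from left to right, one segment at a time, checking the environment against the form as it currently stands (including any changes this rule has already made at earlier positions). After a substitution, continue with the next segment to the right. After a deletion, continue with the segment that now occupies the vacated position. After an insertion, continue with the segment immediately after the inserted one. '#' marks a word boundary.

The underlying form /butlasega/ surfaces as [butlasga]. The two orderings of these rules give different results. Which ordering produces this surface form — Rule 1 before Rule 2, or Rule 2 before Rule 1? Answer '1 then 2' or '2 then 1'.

2 then 1

Order 1 then 2:
  1 Medial Vowel Deletion: [butlasega] → [butlasga]
  2 Regressive Voicing Assimilation: [butlasga] → [butlazga]
  result: [butlazga]
Order 2 then 1:
  2 Regressive Voicing Assimilation: no change — [butlasega]
  1 Medial Vowel Deletion: [butlasega] → [butlasga]
  result: [butlasga]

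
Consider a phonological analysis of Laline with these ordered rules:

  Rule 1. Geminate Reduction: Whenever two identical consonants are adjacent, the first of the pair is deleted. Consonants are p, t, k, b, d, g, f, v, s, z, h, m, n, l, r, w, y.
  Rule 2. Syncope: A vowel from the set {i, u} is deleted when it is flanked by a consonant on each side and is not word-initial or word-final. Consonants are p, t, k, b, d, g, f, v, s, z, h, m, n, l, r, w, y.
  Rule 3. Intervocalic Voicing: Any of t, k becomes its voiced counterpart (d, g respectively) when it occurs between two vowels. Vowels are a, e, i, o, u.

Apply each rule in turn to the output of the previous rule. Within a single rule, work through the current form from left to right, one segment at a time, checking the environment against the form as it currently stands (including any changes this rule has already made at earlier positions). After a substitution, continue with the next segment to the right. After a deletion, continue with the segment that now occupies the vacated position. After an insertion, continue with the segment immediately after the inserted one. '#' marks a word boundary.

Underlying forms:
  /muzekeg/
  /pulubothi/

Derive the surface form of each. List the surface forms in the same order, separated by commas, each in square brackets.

[mzegeg], [plbothi]

/muzekeg/:
  Rule 1 Geminate Reduction: no change — [muzekeg]
  Rule 2 Syncope: [muzekeg] → [mzekeg]
  Rule 3 Intervocalic Voicing: [mzekeg] → [mzegeg]
/pulubothi/:
  Rule 1 Geminate Reduction: no change — [pulubothi]
  Rule 2 Syncope: [pulubothi] → [plbothi]
  Rule 3 Intervocalic Voicing: no change — [plbothi]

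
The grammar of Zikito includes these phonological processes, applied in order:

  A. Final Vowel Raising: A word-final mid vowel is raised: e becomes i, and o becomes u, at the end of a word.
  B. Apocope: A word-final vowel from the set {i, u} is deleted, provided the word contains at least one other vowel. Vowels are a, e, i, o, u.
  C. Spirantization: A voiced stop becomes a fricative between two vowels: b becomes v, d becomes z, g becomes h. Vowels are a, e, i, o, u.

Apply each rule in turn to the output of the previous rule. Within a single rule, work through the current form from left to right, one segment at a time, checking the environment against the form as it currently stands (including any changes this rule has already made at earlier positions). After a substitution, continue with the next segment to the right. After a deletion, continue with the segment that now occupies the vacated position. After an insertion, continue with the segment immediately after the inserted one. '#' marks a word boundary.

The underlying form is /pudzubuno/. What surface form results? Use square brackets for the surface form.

[pudzuvun]

A Final Vowel Raising: [pudzubuno] → [pudzubunu]
B Apocope: [pudzubunu] → [pudzubun]
C Spirantization: [pudzubun] → [pudzuvun]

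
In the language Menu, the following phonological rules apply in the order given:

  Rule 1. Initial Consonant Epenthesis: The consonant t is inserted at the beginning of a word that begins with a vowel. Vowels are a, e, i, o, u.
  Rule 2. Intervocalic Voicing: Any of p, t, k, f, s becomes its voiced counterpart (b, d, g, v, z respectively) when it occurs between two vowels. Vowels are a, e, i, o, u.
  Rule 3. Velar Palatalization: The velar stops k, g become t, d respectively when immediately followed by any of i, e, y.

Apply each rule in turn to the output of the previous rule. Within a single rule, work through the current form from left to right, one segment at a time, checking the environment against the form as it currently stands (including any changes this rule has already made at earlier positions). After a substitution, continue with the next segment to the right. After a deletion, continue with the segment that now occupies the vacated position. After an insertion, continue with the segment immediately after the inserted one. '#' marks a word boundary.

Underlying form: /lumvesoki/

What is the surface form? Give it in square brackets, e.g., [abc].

[lumvezodi]

Rule 1 Initial Consonant Epenthesis: no change — [lumvesoki]
Rule 2 Intervocalic Voicing: [lumvesoki] → [lumvezogi]
Rule 3 Velar Palatalization: [lumvezogi] → [lumvezodi]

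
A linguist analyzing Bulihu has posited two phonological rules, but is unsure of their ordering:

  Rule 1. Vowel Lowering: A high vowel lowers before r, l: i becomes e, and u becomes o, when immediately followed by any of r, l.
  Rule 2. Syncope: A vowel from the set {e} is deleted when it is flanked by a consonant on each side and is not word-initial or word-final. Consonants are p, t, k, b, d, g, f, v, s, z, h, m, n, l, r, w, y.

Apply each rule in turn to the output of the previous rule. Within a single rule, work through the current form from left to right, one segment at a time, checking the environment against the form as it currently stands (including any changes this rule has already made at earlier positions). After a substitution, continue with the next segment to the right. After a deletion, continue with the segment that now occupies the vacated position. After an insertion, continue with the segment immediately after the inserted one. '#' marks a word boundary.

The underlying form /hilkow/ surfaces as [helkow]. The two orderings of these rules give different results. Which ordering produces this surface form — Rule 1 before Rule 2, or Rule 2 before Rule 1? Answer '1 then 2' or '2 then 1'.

Order 1 then 2:
  1 Vowel Lowering: [hilkow] → [helkow]
  2 Syncope: [helkow] → [hlkow]
  result: [hlkow]
Order 2 then 1:
  2 Syncope: no change — [hilkow]
  1 Vowel Lowering: [hilkow] → [helkow]
  result: [helkow]

2 then 1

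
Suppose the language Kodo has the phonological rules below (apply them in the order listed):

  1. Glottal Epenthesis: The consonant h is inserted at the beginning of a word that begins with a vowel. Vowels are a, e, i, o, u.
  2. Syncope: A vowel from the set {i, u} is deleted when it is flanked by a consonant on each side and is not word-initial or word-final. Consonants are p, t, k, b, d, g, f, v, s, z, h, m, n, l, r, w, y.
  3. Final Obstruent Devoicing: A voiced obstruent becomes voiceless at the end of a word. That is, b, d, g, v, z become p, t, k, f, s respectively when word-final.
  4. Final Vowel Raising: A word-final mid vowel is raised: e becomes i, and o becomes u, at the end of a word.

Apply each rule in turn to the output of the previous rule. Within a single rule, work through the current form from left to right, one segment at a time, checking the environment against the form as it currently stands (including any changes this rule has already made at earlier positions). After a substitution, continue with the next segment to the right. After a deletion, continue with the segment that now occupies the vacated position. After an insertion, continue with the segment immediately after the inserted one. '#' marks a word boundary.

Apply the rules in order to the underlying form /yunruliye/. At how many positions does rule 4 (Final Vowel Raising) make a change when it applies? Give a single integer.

1 Glottal Epenthesis: no change — [yunruliye]
2 Syncope: [yunruliye] → [ynrlye]
3 Final Obstruent Devoicing: no change — [ynrlye]
4 Final Vowel Raising: [ynrlye] → [ynrlyi]
Rule 4 changed 1 position(s).

1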